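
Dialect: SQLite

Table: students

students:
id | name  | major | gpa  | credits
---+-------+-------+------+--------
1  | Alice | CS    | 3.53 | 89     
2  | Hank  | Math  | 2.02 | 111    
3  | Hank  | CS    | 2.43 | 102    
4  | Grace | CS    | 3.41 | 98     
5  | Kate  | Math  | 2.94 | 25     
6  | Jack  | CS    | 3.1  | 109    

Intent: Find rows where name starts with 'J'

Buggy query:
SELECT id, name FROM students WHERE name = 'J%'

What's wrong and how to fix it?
Bug: Wildcards only work with LIKE; '=' treats '%' as a literal character

Fix: Use LIKE for wildcard pattern matching

Corrected query:
SELECT id, name FROM students WHERE name LIKE 'J%'

Result:
id | name
---+-----
6  | Jack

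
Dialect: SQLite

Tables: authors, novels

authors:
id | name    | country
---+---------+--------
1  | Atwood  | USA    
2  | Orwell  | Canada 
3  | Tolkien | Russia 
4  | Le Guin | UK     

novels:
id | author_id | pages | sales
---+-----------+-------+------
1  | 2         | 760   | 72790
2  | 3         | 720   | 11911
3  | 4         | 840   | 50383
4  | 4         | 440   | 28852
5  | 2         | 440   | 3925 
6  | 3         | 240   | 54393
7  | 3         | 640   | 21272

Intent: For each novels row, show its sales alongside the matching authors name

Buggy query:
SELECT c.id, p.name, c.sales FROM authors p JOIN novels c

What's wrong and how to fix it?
Bug: JOIN with no ON clause produces a cartesian product; every novels row pairs with every authors row

Fix: Add ON c.author_id = p.id to the JOIN

Corrected query:
SELECT c.id, p.name, c.sales FROM authors p JOIN novels c ON c.author_id = p.id

Result:
id | name    | sales
---+---------+------
1  | Orwell  | 72790
2  | Tolkien | 11911
3  | Le Guin | 50383
4  | Le Guin | 28852
5  | Orwell  | 3925 
6  | Tolkien | 54393
7  | Tolkien | 21272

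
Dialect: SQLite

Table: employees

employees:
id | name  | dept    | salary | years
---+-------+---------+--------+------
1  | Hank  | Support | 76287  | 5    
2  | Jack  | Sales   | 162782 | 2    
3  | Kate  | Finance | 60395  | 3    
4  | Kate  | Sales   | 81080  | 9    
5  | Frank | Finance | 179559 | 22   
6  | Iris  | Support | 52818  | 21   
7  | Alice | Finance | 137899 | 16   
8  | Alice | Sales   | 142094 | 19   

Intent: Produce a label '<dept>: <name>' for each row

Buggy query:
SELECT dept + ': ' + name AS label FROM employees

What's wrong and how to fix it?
Bug: '+' is numeric addition; on text columns SQLite converts them to 0 instead of concatenating

Fix: Use the || operator for string concatenation

Corrected query:
SELECT dept || ': ' || name AS label FROM employees

Result:
label         
--------------
Support: Hank 
Sales: Jack   
Finance: Kate 
Sales: Kate   
Finance: Frank
Support: Iris 
Finance: Alice
Sales: Alice  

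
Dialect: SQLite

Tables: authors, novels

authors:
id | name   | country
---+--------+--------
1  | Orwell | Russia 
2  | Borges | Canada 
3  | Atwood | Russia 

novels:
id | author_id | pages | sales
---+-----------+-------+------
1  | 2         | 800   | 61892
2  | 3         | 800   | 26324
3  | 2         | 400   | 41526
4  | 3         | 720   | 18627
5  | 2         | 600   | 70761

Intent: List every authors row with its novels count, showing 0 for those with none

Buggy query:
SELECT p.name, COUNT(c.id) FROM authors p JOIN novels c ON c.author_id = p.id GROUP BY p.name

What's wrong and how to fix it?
Bug: An inner join excludes parents with zero children

Fix: Use LEFT JOIN so parents without children still appear (COUNT(c.id) gives 0)

Corrected query:
SELECT p.name, COUNT(c.id) FROM authors p LEFT JOIN novels c ON c.author_id = p.id GROUP BY p.name

Result:
name   | COUNT(c.id)
-------+------------
Atwood | 2          
Borges | 3          
Orwell | 0          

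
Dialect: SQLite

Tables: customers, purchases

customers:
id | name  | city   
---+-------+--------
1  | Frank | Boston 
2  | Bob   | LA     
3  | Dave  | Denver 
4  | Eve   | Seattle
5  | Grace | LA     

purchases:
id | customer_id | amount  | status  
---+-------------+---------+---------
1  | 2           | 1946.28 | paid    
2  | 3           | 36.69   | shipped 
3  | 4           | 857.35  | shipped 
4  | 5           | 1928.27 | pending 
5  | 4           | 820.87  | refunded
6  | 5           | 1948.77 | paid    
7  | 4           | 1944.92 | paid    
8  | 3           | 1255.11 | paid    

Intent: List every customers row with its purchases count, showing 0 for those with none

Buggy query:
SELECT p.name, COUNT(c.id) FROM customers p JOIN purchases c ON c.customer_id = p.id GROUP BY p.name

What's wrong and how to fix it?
Bug: An inner join excludes parents with zero children

Fix: Use LEFT JOIN so parents without children still appear (COUNT(c.id) gives 0)

Corrected query:
SELECT p.name, COUNT(c.id) FROM customers p LEFT JOIN purchases c ON c.customer_id = p.id GROUP BY p.name

Result:
name  | COUNT(c.id)
------+------------
Bob   | 1          
Dave  | 2          
Eve   | 3          
Frank | 0          
Grace | 2          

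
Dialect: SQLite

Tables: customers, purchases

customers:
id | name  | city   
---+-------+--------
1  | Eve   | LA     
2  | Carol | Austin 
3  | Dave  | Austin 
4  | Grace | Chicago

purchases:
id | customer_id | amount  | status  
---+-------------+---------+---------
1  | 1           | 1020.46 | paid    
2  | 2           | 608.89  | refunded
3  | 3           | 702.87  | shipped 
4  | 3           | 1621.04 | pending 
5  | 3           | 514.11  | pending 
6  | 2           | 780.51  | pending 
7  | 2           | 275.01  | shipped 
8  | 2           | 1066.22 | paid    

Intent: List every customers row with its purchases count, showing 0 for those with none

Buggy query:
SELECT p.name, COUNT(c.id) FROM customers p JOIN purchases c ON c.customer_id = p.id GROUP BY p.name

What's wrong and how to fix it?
Bug: An inner join excludes parents with zero children

Fix: Switch to LEFT JOIN to retain unmatched parent rows

Corrected query:
SELECT p.name, COUNT(c.id) FROM customers p LEFT JOIN purchases c ON c.customer_id = p.id GROUP BY p.name

Result:
name  | COUNT(c.id)
------+------------
Carol | 4          
Dave  | 3          
Eve   | 1          
Grace | 0          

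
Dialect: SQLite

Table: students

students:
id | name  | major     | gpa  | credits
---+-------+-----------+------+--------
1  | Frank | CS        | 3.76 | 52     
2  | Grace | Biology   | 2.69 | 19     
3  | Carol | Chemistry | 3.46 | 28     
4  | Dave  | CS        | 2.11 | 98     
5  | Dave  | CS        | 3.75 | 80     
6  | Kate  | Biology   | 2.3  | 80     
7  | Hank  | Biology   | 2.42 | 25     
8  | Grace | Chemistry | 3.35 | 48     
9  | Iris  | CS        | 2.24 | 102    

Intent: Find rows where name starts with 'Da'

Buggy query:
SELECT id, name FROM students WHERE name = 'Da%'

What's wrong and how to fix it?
Bug: '=' compares the literal string including the % character; pattern matching needs LIKE

Fix: Use LIKE for wildcard pattern matching

Corrected query:
SELECT id, name FROM students WHERE name LIKE 'Da%'

Result:
id | name
---+-----
4  | Dave
5  | Dave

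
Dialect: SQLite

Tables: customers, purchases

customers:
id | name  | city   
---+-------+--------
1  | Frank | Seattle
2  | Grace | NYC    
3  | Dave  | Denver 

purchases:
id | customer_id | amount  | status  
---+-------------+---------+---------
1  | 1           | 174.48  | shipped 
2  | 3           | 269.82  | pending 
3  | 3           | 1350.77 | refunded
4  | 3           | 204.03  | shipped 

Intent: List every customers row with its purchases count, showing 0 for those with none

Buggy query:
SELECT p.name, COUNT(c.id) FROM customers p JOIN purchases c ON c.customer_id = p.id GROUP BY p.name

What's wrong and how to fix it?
Bug: An inner join excludes parents with zero children

Fix: Use LEFT JOIN so parents without children still appear (COUNT(c.id) gives 0)

Corrected query:
SELECT p.name, COUNT(c.id) FROM customers p LEFT JOIN purchases c ON c.customer_id = p.id GROUP BY p.name

Result:
name  | COUNT(c.id)
------+------------
Dave  | 3          
Frank | 1          
Grace | 0          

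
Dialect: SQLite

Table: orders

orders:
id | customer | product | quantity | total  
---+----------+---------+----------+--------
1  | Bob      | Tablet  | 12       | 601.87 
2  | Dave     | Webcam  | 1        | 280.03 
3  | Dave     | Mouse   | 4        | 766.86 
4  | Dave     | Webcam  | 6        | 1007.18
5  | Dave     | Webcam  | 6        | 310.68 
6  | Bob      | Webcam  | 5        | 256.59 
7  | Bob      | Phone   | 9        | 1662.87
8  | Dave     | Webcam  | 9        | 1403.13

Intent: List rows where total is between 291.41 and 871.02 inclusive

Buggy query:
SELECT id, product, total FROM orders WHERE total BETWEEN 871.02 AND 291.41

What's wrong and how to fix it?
Bug: BETWEEN expects the lower bound first; with 871.02 AND 291.41 the range is empty

Fix: Write BETWEEN 291.41 AND 871.02

Corrected query:
SELECT id, product, total FROM orders WHERE total BETWEEN 291.41 AND 871.02

Result:
id | product | total 
---+---------+-------
1  | Tablet  | 601.87
3  | Mouse   | 766.86
5  | Webcam  | 310.68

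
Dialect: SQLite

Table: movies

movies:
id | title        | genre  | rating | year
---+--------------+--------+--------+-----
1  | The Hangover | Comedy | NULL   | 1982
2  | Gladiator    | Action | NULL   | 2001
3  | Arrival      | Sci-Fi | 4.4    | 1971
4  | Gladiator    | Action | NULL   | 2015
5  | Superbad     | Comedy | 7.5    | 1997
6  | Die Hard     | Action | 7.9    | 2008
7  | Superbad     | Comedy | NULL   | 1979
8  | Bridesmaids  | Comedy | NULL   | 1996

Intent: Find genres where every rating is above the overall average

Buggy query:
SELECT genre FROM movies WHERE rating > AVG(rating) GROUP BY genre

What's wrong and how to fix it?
Bug: AVG() is an aggregate; it can't sit directly in WHERE

Fix: Use a subquery for AVG and a HAVING MIN(...) filter so the condition holds for every row in the group

Corrected query:
SELECT genre FROM movies GROUP BY genre HAVING MIN(rating) > (SELECT AVG(rating) FROM movies)

Result:
genre 
------
Action
Comedy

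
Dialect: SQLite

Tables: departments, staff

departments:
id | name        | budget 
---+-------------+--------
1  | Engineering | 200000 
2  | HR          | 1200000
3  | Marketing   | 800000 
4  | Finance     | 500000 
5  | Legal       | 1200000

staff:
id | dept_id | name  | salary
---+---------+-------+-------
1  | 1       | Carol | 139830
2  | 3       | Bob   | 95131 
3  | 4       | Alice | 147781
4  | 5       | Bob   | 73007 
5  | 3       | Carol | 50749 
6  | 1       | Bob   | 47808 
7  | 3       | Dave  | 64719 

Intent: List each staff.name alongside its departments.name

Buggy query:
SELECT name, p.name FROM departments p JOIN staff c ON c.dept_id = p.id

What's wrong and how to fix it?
Bug: Both tables have a 'name' column; the unqualified reference is ambiguous

Fix: Qualify the column with its table alias (c.name)

Corrected query:
SELECT c.name, p.name FROM departments p JOIN staff c ON c.dept_id = p.id

Result:
name  | name       
------+------------
Carol | Engineering
Bob   | Marketing  
Alice | Finance    
Bob   | Legal      
Carol | Marketing  
Bob   | Engineering
Dave  | Marketing  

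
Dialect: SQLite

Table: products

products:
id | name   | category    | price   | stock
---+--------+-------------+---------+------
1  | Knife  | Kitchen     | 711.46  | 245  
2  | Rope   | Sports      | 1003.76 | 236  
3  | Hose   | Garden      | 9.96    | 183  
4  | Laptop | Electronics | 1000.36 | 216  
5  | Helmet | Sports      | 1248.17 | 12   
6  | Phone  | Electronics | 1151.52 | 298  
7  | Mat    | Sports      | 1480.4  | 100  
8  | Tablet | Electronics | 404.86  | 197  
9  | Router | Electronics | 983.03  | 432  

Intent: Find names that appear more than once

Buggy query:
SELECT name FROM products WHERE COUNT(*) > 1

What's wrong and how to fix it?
Bug: WHERE can't reference COUNT(*); aggregates are computed after WHERE

Fix: GROUP BY name, then filter groups with HAVING COUNT(*) > 1

Corrected query:
SELECT name FROM products GROUP BY name HAVING COUNT(*) > 1

Result:
(no rows)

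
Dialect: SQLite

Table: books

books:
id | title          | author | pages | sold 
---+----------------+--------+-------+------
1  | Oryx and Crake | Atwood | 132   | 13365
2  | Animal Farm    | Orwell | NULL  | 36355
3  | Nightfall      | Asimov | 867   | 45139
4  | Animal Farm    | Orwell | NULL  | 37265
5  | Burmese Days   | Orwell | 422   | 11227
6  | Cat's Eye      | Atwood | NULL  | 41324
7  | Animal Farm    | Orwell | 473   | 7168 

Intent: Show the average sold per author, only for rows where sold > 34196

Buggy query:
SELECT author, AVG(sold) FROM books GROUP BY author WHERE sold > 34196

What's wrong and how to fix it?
Bug: Row-level WHERE must come before GROUP BY in the clause order

Fix: Move the WHERE clause before GROUP BY

Corrected query:
SELECT author, AVG(sold) FROM books WHERE sold > 34196 GROUP BY author

Result:
author | AVG(sold)
-------+----------
Asimov | 45139    
Atwood | 41324    
Orwell | 36810    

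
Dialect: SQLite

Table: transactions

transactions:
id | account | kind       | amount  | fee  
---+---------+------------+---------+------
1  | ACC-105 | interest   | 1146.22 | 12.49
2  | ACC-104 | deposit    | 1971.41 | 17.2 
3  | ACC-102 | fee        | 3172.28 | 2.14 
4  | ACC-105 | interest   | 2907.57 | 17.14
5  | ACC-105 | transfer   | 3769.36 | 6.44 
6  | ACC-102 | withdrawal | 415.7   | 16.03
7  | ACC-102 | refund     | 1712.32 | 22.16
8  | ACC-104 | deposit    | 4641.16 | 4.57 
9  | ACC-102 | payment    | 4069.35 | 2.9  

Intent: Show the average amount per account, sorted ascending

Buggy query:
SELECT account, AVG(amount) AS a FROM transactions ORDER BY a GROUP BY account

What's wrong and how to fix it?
Bug: GROUP BY must precede ORDER BY

Fix: Reorder: SELECT … FROM … GROUP BY … ORDER BY …

Corrected query:
SELECT account, AVG(amount) AS a FROM transactions GROUP BY account ORDER BY a

Result:
account | a          
--------+------------
ACC-102 | 2342.4125  
ACC-105 | 2607.716667
ACC-104 | 3306.285   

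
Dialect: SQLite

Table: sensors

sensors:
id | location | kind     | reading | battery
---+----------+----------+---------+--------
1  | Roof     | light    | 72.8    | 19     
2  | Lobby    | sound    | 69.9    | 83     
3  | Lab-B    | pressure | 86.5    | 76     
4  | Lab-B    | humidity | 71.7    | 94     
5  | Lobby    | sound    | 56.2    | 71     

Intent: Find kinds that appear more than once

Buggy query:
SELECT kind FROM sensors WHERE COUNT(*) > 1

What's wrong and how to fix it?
Bug: COUNT(*) is an aggregate and cannot be used in WHERE

Fix: Group first, then use HAVING for the count condition

Corrected query:
SELECT kind FROM sensors GROUP BY kind HAVING COUNT(*) > 1

Result:
kind 
-----
sound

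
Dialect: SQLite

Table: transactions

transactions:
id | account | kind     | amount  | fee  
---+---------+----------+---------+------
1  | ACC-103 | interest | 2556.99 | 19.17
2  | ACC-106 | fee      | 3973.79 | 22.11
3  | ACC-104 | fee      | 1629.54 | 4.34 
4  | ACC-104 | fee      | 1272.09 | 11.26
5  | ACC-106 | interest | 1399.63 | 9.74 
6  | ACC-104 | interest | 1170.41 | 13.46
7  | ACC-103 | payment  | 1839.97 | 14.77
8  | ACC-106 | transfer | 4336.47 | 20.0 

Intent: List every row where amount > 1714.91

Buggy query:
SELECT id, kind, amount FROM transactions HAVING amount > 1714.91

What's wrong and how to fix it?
Bug: HAVING filters the output of aggregation, but this query has no GROUP BY and no aggregate functions, so SQLite rejects it (HAVING clause on a non-aggregate query); the condition here is per row

Fix: Use WHERE for row-level filtering

Corrected query:
SELECT id, kind, amount FROM transactions WHERE amount > 1714.91

Result:
id | kind     | amount 
---+----------+--------
1  | interest | 2556.99
2  | fee      | 3973.79
7  | payment  | 1839.97
8  | transfer | 4336.47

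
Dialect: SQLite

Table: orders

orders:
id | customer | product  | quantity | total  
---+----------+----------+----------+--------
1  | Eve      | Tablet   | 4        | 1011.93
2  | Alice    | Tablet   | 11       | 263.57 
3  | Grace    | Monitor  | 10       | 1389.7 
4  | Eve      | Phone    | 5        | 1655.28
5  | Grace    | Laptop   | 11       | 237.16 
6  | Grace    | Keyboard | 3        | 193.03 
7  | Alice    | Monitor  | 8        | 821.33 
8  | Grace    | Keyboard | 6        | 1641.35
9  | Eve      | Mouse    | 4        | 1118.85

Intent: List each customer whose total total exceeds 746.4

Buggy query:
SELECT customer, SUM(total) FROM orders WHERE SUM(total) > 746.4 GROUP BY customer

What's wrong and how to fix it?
Bug: Aggregate functions cannot appear in a WHERE clause

Fix: Use HAVING (which filters groups after aggregation) instead of WHERE

Corrected query:
SELECT customer, SUM(total) FROM orders GROUP BY customer HAVING SUM(total) > 746.4

Result:
customer | SUM(total)
---------+-----------
Alice    | 1084.9    
Eve      | 3786.06   
Grace    | 3461.24   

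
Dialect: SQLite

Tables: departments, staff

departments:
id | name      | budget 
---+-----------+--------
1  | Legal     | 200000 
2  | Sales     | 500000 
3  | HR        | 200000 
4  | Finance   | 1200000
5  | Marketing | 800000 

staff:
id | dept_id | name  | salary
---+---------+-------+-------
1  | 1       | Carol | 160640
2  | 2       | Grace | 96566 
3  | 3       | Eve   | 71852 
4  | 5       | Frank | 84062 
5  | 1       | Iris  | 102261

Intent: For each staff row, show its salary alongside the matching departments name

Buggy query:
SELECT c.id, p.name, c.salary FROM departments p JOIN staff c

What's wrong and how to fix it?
Bug: Missing join condition: each staff row is matched to all departments rows instead of just its own

Fix: Add ON c.dept_id = p.id to the JOIN

Corrected query:
SELECT c.id, p.name, c.salary FROM departments p JOIN staff c ON c.dept_id = p.id

Result:
id | name      | salary
---+-----------+-------
1  | Legal     | 160640
2  | Sales     | 96566 
3  | HR        | 71852 
4  | Marketing | 84062 
5  | Legal     | 102261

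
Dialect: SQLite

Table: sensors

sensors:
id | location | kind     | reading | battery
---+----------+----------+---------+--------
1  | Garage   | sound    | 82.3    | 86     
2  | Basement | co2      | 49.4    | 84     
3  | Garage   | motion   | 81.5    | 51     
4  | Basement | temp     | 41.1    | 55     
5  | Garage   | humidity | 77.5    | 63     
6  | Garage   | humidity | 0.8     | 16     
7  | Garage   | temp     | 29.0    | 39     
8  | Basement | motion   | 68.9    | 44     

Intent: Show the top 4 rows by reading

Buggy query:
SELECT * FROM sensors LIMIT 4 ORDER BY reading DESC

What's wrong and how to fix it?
Bug: ORDER BY cannot follow LIMIT; LIMIT is the final clause

Fix: Sort with ORDER BY, then apply LIMIT

Corrected query:
SELECT * FROM sensors ORDER BY reading DESC LIMIT 4

Result:
id | location | kind     | reading | battery
---+----------+----------+---------+--------
1  | Garage   | sound    | 82.3    | 86     
3  | Garage   | motion   | 81.5    | 51     
5  | Garage   | humidity | 77.5    | 63     
8  | Basement | motion   | 68.9    | 44     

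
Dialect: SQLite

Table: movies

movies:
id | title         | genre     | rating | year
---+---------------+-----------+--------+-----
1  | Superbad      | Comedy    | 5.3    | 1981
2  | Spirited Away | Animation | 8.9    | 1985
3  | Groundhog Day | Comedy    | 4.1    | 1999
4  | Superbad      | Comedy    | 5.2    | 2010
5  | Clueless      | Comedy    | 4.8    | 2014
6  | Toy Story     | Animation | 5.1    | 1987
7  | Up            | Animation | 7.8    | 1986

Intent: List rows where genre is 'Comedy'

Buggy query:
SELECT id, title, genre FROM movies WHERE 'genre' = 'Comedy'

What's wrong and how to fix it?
Bug: Single quotes denote string literals in SQL; the column name is being compared as a constant string

Fix: Remove the quotes around the column name (or use double quotes for an identifier)

Corrected query:
SELECT id, title, genre FROM movies WHERE genre = 'Comedy'

Result:
id | title         | genre 
---+---------------+-------
1  | Superbad      | Comedy
3  | Groundhog Day | Comedy
4  | Superbad      | Comedy
5  | Clueless      | Comedy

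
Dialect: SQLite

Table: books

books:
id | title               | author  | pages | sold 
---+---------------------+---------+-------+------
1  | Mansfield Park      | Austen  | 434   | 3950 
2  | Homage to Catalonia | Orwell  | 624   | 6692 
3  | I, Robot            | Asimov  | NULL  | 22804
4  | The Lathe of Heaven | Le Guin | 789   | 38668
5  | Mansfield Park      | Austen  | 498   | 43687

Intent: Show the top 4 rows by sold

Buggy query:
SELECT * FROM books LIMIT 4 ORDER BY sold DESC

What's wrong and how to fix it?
Bug: LIMIT must come after ORDER BY

Fix: Sort with ORDER BY, then apply LIMIT

Corrected query:
SELECT * FROM books ORDER BY sold DESC LIMIT 4

Result:
id | title               | author  | pages | sold 
---+---------------------+---------+-------+------
5  | Mansfield Park      | Austen  | 498   | 43687
4  | The Lathe of Heaven | Le Guin | 789   | 38668
3  | I, Robot            | Asimov  | NULL  | 22804
2  | Homage to Catalonia | Orwell  | 624   | 6692 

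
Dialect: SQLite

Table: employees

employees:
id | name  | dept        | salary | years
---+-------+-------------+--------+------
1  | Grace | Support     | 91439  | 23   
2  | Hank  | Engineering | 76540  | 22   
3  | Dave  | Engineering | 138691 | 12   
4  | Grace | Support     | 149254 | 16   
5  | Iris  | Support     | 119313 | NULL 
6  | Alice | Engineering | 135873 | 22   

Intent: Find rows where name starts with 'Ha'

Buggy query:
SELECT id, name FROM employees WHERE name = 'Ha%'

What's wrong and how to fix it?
Bug: Wildcards only work with LIKE; '=' treats '%' as a literal character

Fix: Use LIKE for wildcard pattern matching

Corrected query:
SELECT id, name FROM employees WHERE name LIKE 'Ha%'

Result:
id | name
---+-----
2  | Hank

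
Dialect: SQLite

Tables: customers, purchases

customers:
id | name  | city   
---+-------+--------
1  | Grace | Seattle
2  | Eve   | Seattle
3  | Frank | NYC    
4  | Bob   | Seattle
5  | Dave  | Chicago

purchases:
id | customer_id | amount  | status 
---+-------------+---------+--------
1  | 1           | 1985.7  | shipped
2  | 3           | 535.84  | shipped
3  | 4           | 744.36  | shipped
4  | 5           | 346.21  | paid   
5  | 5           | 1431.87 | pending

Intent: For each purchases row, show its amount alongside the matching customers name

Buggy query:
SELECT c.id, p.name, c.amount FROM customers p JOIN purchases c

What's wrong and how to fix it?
Bug: JOIN with no ON clause produces a cartesian product; every purchases row pairs with every customers row

Fix: Specify the join condition linking the foreign key to the parent id

Corrected query:
SELECT c.id, p.name, c.amount FROM customers p JOIN purchases c ON c.customer_id = p.id

Result:
id | name  | amount 
---+-------+--------
1  | Grace | 1985.7 
2  | Frank | 535.84 
3  | Bob   | 744.36 
4  | Dave  | 346.21 
5  | Dave  | 1431.87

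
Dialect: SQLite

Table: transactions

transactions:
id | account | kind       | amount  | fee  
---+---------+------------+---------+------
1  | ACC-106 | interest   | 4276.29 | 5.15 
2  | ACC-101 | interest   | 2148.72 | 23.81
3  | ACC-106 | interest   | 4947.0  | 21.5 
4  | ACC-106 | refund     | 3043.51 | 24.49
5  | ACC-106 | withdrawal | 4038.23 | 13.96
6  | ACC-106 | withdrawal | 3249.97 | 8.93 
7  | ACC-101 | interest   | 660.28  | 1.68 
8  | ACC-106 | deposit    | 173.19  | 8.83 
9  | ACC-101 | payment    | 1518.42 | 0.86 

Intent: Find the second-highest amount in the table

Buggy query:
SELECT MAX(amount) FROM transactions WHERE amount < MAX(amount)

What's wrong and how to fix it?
Bug: The inner MAX is an aggregate inside WHERE, which is not allowed

Fix: Compute the overall MAX in a subquery, then take MAX of rows below it

Corrected query:
SELECT MAX(amount) FROM transactions WHERE amount < (SELECT MAX(amount) FROM transactions)

Result:
MAX(amount)
-----------
4276.29    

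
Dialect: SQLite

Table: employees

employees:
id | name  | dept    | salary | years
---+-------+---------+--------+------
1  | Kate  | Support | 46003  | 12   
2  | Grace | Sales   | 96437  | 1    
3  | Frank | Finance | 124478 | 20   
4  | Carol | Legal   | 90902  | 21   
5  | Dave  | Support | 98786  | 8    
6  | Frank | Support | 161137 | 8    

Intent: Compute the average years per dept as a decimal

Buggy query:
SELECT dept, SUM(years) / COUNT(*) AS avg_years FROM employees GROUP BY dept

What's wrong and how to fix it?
Bug: Both operands are integers, so '/' performs integer division and truncates

Fix: Cast one side to REAL so the division keeps the fractional part

Corrected query:
SELECT dept, SUM(years) * 1.0 / COUNT(*) AS avg_years FROM employees GROUP BY dept

Result:
dept    | avg_years
--------+----------
Finance | 20       
Legal   | 21       
Sales   | 1        
Support | 9.333333 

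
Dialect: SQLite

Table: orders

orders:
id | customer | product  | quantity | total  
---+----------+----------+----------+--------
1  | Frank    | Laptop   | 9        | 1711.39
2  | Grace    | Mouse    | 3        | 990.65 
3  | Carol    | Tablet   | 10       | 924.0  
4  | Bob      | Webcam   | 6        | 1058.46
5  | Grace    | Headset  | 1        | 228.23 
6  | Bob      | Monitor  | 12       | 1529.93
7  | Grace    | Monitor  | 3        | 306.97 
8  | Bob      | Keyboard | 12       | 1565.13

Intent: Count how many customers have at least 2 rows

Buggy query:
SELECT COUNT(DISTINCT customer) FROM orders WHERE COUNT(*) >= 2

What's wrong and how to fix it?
Bug: COUNT(*) cannot appear in WHERE; the per-group count doesn't exist yet

Fix: Group first with HAVING COUNT(*) >= 2, then COUNT the resulting groups

Corrected query:
SELECT COUNT(*) FROM (SELECT customer FROM orders GROUP BY customer HAVING COUNT(*) >= 2)

Result:
COUNT(*)
--------
2       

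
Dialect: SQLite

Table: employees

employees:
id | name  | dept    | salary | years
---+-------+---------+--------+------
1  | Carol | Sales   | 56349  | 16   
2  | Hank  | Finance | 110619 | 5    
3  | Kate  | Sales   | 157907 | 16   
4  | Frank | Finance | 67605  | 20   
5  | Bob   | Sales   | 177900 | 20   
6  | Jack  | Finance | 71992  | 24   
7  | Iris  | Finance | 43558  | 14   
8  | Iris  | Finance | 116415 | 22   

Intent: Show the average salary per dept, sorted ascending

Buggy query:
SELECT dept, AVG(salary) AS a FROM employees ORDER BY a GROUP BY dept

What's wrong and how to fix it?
Bug: ORDER BY appears before GROUP BY; SQL clause order requires GROUP BY first

Fix: Move ORDER BY to the end, after GROUP BY

Corrected query:
SELECT dept, AVG(salary) AS a FROM employees GROUP BY dept ORDER BY a

Result:
dept    | a            
--------+--------------
Finance | 82037.8      
Sales   | 130718.666667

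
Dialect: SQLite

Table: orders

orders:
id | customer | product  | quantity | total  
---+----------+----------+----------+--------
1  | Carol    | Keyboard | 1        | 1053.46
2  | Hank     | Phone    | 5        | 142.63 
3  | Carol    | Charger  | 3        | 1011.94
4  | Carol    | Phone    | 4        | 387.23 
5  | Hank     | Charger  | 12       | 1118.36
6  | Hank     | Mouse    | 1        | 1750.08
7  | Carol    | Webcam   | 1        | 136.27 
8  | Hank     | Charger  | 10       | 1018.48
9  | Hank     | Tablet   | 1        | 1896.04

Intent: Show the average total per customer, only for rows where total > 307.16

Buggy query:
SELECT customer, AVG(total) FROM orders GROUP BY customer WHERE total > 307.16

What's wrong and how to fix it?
Bug: Row-level WHERE must come before GROUP BY in the clause order

Fix: Place WHERE between FROM and GROUP BY

Corrected query:
SELECT customer, AVG(total) FROM orders WHERE total > 307.16 GROUP BY customer

Result:
customer | AVG(total)
---------+-----------
Carol    | 817.543333
Hank     | 1445.74   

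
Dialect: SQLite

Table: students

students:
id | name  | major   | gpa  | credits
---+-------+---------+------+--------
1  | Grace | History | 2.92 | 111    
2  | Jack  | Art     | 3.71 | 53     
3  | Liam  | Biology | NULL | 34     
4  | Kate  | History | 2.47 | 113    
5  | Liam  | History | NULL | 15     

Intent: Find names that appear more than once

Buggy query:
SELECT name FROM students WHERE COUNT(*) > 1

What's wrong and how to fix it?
Bug: WHERE can't reference COUNT(*); aggregates are computed after WHERE

Fix: Group first, then use HAVING for the count condition

Corrected query:
SELECT name FROM students GROUP BY name HAVING COUNT(*) > 1

Result:
name
----
Liam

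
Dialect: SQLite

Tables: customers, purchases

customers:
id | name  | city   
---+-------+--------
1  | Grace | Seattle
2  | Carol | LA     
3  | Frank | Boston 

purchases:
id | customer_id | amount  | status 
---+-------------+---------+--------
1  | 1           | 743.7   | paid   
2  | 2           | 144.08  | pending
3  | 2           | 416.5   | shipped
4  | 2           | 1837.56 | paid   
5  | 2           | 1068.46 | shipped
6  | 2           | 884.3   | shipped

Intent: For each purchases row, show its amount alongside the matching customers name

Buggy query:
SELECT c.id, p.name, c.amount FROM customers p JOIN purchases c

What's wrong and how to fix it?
Bug: JOIN with no ON clause produces a cartesian product; every purchases row pairs with every customers row

Fix: Add ON c.customer_id = p.id to the JOIN

Corrected query:
SELECT c.id, p.name, c.amount FROM customers p JOIN purchases c ON c.customer_id = p.id

Result:
id | name  | amount 
---+-------+--------
1  | Grace | 743.7  
2  | Carol | 144.08 
3  | Carol | 416.5  
4  | Carol | 1837.56
5  | Carol | 1068.46
6  | Carol | 884.3  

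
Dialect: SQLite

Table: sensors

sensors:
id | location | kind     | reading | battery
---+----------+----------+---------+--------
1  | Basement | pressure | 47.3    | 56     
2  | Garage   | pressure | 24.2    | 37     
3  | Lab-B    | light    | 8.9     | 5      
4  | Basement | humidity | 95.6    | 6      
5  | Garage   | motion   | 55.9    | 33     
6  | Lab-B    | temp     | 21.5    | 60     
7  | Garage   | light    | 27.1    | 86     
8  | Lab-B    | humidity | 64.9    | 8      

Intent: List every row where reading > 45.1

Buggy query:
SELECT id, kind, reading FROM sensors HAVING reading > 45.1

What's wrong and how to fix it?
Bug: This is a non-aggregate query (no GROUP BY, no aggregates), so in SQLite the HAVING clause is invalid here; a row-level condition belongs in WHERE

Fix: Replace HAVING with WHERE since the condition applies to individual rows

Corrected query:
SELECT id, kind, reading FROM sensors WHERE reading > 45.1

Result:
id | kind     | reading
---+----------+--------
1  | pressure | 47.3   
4  | humidity | 95.6   
5  | motion   | 55.9   
8  | humidity | 64.9   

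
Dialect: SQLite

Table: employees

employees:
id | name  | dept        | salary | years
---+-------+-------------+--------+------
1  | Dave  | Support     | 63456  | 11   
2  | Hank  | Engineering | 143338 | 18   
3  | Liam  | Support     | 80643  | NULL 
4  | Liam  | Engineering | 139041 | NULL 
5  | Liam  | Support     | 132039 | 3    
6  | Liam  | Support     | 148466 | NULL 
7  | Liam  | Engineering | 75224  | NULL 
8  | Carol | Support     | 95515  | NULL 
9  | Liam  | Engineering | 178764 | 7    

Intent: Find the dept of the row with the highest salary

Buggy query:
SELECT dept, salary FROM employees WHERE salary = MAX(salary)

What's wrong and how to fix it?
Bug: MAX(salary) is an aggregate and cannot be used directly in WHERE

Fix: Wrap MAX in a scalar subquery so WHERE compares against a single value

Corrected query:
SELECT dept, salary FROM employees WHERE salary = (SELECT MAX(salary) FROM employees)

Result:
dept        | salary
------------+-------
Engineering | 178764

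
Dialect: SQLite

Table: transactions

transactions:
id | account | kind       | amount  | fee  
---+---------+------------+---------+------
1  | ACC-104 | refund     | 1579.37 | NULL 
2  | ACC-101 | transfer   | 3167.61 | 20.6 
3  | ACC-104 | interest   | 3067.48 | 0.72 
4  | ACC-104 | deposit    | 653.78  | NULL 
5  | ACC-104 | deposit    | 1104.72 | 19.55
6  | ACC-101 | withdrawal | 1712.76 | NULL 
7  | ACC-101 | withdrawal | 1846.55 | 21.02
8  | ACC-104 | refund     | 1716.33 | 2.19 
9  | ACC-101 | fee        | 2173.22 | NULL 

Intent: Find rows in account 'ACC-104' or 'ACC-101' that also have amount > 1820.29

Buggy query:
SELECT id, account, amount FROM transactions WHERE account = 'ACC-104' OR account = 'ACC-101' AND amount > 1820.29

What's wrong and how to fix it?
Bug: AND binds tighter than OR, so this parses as account = 'ACC-104' OR (account = 'ACC-101' AND amount > 1820.29)

Fix: Add parentheses around the OR so the AND applies to both alternatives

Corrected query:
SELECT id, account, amount FROM transactions WHERE (account = 'ACC-104' OR account = 'ACC-101') AND amount > 1820.29

Result:
id | account | amount 
---+---------+--------
2  | ACC-101 | 3167.61
3  | ACC-104 | 3067.48
7  | ACC-101 | 1846.55
9  | ACC-101 | 2173.22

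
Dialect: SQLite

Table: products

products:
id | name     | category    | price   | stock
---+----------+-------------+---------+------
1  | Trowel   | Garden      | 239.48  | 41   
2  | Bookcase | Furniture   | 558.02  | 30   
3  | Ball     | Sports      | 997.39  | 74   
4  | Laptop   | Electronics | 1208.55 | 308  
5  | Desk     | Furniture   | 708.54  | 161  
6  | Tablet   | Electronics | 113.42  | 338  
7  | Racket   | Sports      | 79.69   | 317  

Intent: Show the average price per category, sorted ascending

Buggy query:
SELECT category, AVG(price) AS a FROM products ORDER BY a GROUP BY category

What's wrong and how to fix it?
Bug: GROUP BY must precede ORDER BY

Fix: Move ORDER BY to the end, after GROUP BY

Corrected query:
SELECT category, AVG(price) AS a FROM products GROUP BY category ORDER BY a

Result:
category    | a      
------------+--------
Garden      | 239.48 
Sports      | 538.54 
Furniture   | 633.28 
Electronics | 660.985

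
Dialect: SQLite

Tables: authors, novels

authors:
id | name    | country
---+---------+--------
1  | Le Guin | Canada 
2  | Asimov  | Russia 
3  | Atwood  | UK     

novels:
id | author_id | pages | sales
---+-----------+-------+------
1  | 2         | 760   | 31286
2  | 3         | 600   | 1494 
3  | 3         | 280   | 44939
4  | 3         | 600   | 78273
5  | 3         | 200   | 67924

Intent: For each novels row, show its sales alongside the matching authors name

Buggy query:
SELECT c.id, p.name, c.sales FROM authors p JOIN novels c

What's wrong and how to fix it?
Bug: JOIN with no ON clause produces a cartesian product; every novels row pairs with every authors row

Fix: Specify the join condition linking the foreign key to the parent id

Corrected query:
SELECT c.id, p.name, c.sales FROM authors p JOIN novels c ON c.author_id = p.id

Result:
id | name   | sales
---+--------+------
1  | Asimov | 31286
2  | Atwood | 1494 
3  | Atwood | 44939
4  | Atwood | 78273
5  | Atwood | 67924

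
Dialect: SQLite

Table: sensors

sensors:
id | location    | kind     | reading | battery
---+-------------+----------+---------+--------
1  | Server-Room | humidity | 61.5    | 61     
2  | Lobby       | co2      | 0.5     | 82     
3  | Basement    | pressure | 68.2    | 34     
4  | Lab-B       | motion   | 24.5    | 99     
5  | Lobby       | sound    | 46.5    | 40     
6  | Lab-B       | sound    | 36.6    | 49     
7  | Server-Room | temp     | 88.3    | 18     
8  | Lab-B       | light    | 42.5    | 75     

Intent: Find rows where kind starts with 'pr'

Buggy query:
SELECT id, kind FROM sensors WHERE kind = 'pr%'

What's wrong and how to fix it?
Bug: '=' compares the literal string including the % character; pattern matching needs LIKE

Fix: Use LIKE for wildcard pattern matching

Corrected query:
SELECT id, kind FROM sensors WHERE kind LIKE 'pr%'

Result:
id | kind    
---+---------
3  | pressure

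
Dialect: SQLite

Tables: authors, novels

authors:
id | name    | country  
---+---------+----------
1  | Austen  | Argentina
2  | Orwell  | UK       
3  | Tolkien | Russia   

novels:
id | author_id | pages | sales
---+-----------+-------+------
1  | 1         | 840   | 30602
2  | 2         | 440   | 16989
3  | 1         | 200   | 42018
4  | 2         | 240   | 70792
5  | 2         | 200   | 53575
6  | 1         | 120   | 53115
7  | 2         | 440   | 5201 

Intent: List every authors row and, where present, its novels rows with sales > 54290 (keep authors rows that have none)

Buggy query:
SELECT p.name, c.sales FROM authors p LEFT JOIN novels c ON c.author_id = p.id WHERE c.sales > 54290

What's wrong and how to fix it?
Bug: Filtering c.sales in WHERE discards the NULL rows produced by LEFT JOIN, turning it into an inner join

Fix: Put 'c.sales > 54290' in the JOIN's ON clause instead of WHERE

Corrected query:
SELECT p.name, c.sales FROM authors p LEFT JOIN novels c ON c.author_id = p.id AND c.sales > 54290

Result:
name    | sales
--------+------
Austen  | NULL 
Orwell  | 70792
Tolkien | NULL 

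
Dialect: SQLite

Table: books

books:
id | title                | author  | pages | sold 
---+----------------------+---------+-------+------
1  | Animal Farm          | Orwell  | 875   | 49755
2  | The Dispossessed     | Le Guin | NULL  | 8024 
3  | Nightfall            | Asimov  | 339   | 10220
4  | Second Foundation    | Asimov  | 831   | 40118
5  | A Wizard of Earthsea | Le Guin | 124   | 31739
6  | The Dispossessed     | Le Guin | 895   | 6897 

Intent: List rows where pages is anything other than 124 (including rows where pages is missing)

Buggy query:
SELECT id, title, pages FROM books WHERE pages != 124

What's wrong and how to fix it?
Bug: 'pages != 124' is unknown when pages is NULL, so NULL rows are silently excluded

Fix: Add an explicit OR pages IS NULL to include the missing-value rows

Corrected query:
SELECT id, title, pages FROM books WHERE pages != 124 OR pages IS NULL

Result:
id | title             | pages
---+-------------------+------
1  | Animal Farm       | 875  
2  | The Dispossessed  | NULL 
3  | Nightfall         | 339  
4  | Second Foundation | 831  
6  | The Dispossessed  | 895  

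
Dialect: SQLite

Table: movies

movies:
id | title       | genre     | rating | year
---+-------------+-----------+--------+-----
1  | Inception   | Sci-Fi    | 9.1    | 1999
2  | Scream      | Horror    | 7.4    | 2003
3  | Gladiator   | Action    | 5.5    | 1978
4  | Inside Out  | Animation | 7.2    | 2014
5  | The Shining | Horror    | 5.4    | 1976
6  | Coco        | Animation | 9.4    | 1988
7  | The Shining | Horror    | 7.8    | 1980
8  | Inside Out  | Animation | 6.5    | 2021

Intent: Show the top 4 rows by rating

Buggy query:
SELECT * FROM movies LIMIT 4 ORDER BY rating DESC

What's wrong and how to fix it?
Bug: LIMIT must come after ORDER BY

Fix: Sort with ORDER BY, then apply LIMIT

Corrected query:
SELECT * FROM movies ORDER BY rating DESC LIMIT 4

Result:
id | title       | genre     | rating | year
---+-------------+-----------+--------+-----
6  | Coco        | Animation | 9.4    | 1988
1  | Inception   | Sci-Fi    | 9.1    | 1999
7  | The Shining | Horror    | 7.8    | 1980
2  | Scream      | Horror    | 7.4    | 2003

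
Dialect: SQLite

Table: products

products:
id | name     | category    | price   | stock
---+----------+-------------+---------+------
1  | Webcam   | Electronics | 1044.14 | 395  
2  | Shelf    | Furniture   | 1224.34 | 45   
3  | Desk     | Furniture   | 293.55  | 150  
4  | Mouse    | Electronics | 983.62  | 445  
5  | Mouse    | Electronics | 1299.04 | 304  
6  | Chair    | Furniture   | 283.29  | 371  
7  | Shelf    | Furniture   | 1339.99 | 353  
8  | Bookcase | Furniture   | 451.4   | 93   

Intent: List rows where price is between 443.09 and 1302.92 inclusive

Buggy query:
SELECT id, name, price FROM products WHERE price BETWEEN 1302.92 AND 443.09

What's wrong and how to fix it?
Bug: The bounds are reversed; BETWEEN a AND b requires a <= b to match anything

Fix: Write BETWEEN 443.09 AND 1302.92

Corrected query:
SELECT id, name, price FROM products WHERE price BETWEEN 443.09 AND 1302.92

Result:
id | name     | price  
---+----------+--------
1  | Webcam   | 1044.14
2  | Shelf    | 1224.34
4  | Mouse    | 983.62 
5  | Mouse    | 1299.04
8  | Bookcase | 451.4  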